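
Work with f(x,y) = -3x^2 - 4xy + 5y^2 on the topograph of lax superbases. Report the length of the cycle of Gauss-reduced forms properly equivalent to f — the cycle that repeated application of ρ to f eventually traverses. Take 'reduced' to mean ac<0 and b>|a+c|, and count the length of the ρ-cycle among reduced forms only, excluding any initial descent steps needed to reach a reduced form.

D = 76, ⌊√D⌋ = 8
descent: ρ → (5,4,-3)  [lands on river]
river: ρ → (-3,8,1)
river: ρ → (1,8,-3)
river: ρ → (-3,4,5)
river: ρ → (5,6,-2)
river: ρ → (-2,6,5)
ρ-cycle length = 6 (tail of 1 descent step not counted)

6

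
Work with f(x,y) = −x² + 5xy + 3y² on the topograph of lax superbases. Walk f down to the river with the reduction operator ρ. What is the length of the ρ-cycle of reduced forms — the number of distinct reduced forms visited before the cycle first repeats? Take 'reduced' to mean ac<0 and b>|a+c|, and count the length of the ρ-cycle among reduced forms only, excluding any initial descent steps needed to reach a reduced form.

D = 37, ⌊√D⌋ = 6
river: ρ → (3,1,-3)
river: ρ → (-3,5,1)
river: ρ → (1,5,-3)
river: ρ → (-3,1,3)
river: ρ → (3,5,-1)
river: ρ → (-1,5,3)
ρ-cycle length = 6 (tail of 0 descent steps not counted)

6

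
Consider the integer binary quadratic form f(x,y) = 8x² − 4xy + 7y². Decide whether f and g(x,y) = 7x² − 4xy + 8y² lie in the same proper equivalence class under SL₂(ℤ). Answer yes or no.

D₁ = -208, D₂ = -208
f: flip: (8,-4,7)→(7,4,8)
f: reduced (well bottom): (7,4,8) with a≤c, −a<b≤a
g: reduced (well bottom): (7,-4,8) with a≤c, −a<b≤a
reduced forms (7, 4, 8) vs (7, -4, 8) ⇒ inequivalent

no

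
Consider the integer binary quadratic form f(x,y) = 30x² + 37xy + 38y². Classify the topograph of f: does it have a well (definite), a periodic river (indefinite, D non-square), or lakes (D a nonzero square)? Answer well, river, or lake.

D = b²−4ac = 37² − 4·30·38 = -3191
D < 0 ⇒ definite ⇒ every region one sign ⇒ single well

well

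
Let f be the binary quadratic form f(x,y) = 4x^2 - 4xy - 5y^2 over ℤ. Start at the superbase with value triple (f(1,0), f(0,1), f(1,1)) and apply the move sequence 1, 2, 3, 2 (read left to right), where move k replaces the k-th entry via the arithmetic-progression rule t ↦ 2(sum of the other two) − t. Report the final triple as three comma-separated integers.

start (4,-5,-5) = (f(1,0),f(0,1),f(1,1))
replace slot 1: 2·((-5)+(-5)) − 4 = -24 → (-24,-5,-5)
replace slot 2: 2·((-24)+(-5)) − (-5) = -53 → (-24,-53,-5)
replace slot 3: 2·((-24)+(-53)) − (-5) = -149 → (-24,-53,-149)
replace slot 2: 2·((-24)+(-149)) − (-53) = -293 → (-24,-293,-149)

-24,-293,-149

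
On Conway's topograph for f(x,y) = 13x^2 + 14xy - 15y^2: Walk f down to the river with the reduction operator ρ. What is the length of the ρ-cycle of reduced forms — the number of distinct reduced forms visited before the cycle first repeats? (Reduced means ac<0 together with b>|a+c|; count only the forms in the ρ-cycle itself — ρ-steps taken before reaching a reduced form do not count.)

D = 976, ⌊√D⌋ = 31
river: ρ → (-15,16,12)
river: ρ → (12,8,-19)
river: ρ → (-19,30,1)
river: ρ → (1,30,-19)
river: ρ → (-19,8,12)
river: ρ → (12,16,-15)
river: ρ → (-15,14,13)
river: ρ → (13,12,-16)
river: ρ → (-16,20,9)
river: ρ → (9,16,-20)
river: ρ → (-20,24,5)
river: ρ → (5,26,-15)
river: ρ → (-15,4,16)
river: ρ → (16,28,-3)
river: ρ → (-3,26,25)
river: ρ → (25,24,-4)
river: ρ → (-4,24,25)
river: ρ → (25,26,-3)
river: ρ → (-3,28,16)
river: ρ → (16,4,-15)
river: ρ → (-15,26,5)
river: ρ → (5,24,-20)
river: ρ → (-20,16,9)
river: ρ → (9,20,-16)
river: ρ → (-16,12,13)
river: ρ → (13,14,-15)
ρ-cycle length = 26 (tail of 0 descent steps not counted)

26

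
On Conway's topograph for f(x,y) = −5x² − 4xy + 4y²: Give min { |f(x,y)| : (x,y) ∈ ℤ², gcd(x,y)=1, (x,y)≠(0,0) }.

descent: ρ → (4,4,-5)  [lands on river]
river: ρ → (-5,6,3)
river: ρ → (3,6,-5)
river: ρ → (-5,4,4)
closes: descent 1, river 4
min |a| on river = 3

3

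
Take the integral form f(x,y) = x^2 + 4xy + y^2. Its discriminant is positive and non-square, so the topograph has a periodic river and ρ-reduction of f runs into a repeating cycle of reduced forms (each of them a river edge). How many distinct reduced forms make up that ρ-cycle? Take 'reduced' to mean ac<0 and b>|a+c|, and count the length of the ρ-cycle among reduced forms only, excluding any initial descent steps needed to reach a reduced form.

D = 12, ⌊√D⌋ = 3
descent: ρ → (1,2,-2)  [lands on river]
river: ρ → (-2,2,1)
ρ-cycle length = 2 (tail of 1 descent step not counted)

2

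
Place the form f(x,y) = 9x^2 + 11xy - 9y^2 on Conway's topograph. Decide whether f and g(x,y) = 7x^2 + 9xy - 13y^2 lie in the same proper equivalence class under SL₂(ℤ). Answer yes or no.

D₁ = 445, D₂ = 445
river cycle of f (length 10): (-9, 7, 11), (11, 15, -5), (-5, 15, 11), (11, 7, -9), (-9, 11, 9), (9, 7, -11), (-11, 15, 5), (5, 15, -11), (-11, 7, 9), (9, 11, -9)
river cycle of g (length 6): (-13, 17, 3), (3, 19, -7), (-7, 9, 13), (13, 17, -3), (-3, 19, 7), (7, 9, -13)
cycles differ ⇒ inequivalent

no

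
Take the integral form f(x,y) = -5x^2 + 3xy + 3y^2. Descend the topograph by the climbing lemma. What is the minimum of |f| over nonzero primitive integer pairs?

river: ρ → (3,3,-5)
river: ρ → (-5,7,1)
river: ρ → (1,7,-5)
river: ρ → (-5,3,3)
closes: descent 0, river 4
min |a| on river = 1

1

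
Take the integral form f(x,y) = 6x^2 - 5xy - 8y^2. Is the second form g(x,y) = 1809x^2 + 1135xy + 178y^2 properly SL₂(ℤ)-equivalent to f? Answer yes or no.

D₁ = 217, D₂ = 217
river cycle of f (length 16): (-8, 5, 6), (6, 7, -7), (-7, 7, 6), (6, 5, -8), (-8, 11, 3), (3, 13, -4), (-4, 11, 6), (6, 13, -2), (-2, 11, 12), (12, 13, -1), … (6 more)
river cycle of g (length 16): (6, 7, -7), (-7, 7, 6), (6, 5, -8), (-8, 11, 3), (3, 13, -4), (-4, 11, 6), (6, 13, -2), (-2, 11, 12), (12, 13, -1), (-1, 13, 12), … (6 more)
cycles coincide ⇒ equivalent

yes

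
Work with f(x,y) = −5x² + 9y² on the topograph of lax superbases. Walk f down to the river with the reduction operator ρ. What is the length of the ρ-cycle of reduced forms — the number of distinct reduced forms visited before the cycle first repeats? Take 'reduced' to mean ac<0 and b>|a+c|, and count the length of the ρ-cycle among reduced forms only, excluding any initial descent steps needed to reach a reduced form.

D = 180, ⌊√D⌋ = 13
descent: ρ → (9,0,-5)
descent: ρ → (-5,10,4)  [lands on river]
river: ρ → (4,6,-9)
river: ρ → (-9,12,1)
river: ρ → (1,12,-9)
river: ρ → (-9,6,4)
river: ρ → (4,10,-5)
ρ-cycle length = 6 (tail of 2 descent steps not counted)

6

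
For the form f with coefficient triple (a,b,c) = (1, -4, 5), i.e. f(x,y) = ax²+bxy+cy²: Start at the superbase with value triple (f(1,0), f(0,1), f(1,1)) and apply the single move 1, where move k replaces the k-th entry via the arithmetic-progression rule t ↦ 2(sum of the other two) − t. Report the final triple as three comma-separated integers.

start (1,5,2) = (f(1,0),f(0,1),f(1,1))
replace slot 1: 2·(5+2) − 1 = 13 → (13,5,2)

13,5,2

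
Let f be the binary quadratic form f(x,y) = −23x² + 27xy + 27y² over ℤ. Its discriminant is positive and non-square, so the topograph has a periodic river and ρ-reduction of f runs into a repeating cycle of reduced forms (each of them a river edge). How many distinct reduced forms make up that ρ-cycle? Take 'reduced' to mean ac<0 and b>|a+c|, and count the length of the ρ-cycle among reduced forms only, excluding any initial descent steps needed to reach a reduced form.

D = 3213, ⌊√D⌋ = 56
river: ρ → (27,27,-23)
river: ρ → (-23,19,31)
river: ρ → (31,43,-11)
river: ρ → (-11,45,27)
river: ρ → (27,9,-29)
river: ρ → (-29,49,7)
river: ρ → (7,49,-29)
river: ρ → (-29,9,27)
river: ρ → (27,45,-11)
river: ρ → (-11,43,31)
river: ρ → (31,19,-23)
river: ρ → (-23,27,27)
ρ-cycle length = 12 (tail of 0 descent steps not counted)

12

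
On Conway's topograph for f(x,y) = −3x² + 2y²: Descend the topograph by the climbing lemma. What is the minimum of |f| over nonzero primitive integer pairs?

descent: ρ → (2,4,-1)  [lands on river]
river: ρ → (-1,4,2)
closes: descent 1, river 2
min |a| on river = 1

1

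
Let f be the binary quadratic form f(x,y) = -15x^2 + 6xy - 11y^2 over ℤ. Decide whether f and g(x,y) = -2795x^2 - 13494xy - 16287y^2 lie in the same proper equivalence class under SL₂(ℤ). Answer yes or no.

D₁ = -624, D₂ = -624
f is negative-definite; reduce −f:
−f: flip: (15,-6,11)→(11,6,15)
−f: reduced (well bottom): (11,6,15) with a≤c, −a<b≤a
flip sign back: reduced form of f is (-11,-6,-15)
g is negative-definite; reduce −g:
−g: translate: b→2314 (≡13494 mod 5590), so (2795,13494,16287)→(2795,2314,479)
−g: flip: (2795,2314,479)→(479,-2314,2795)
−g: translate: b→-398 (≡-2314 mod 958), so (479,-2314,2795)→(479,-398,83)
−g: flip: (479,-398,83)→(83,398,479)
−g: translate: b→66 (≡398 mod 166), so (83,398,479)→(83,66,15)
−g: flip: (83,66,15)→(15,-66,83)
−g: translate: b→-6 (≡-66 mod 30), so (15,-66,83)→(15,-6,11)
−g: flip: (15,-6,11)→(11,6,15)
−g: reduced (well bottom): (11,6,15) with a≤c, −a<b≤a
flip sign back: reduced form of g is (-11,-6,-15)
reduced forms (-11, -6, -15) vs (-11, -6, -15) ⇒ equivalent

yes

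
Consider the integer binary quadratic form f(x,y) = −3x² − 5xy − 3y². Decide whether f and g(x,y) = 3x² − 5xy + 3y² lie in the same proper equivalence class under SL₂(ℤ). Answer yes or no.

D₁ = -11, D₂ = -11
f is negative-definite; reduce −f:
−f: translate: b→-1 (≡5 mod 6), so (3,5,3)→(3,-1,1)
−f: flip: (3,-1,1)→(1,1,3)
−f: reduced (well bottom): (1,1,3) with a≤c, −a<b≤a
flip sign back: reduced form of f is (-1,-1,-3)
g: translate: b→1 (≡-5 mod 6), so (3,-5,3)→(3,1,1)
g: flip: (3,1,1)→(1,-1,3)
g: translate: b→1 (≡-1 mod 2), so (1,-1,3)→(1,1,3)
g: reduced (well bottom): (1,1,3) with a≤c, −a<b≤a
reduced forms (-1, -1, -3) vs (1, 1, 3) ⇒ inequivalent

no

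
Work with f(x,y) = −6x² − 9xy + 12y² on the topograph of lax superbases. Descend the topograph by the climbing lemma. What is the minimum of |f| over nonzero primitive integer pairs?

descent: ρ → (12,9,-6)  [lands on river]
river: ρ → (-6,15,6)
river: ρ → (6,9,-12)
river: ρ → (-12,15,3)
river: ρ → (3,15,-12)
river: ρ → (-12,9,6)
river: ρ → (6,15,-6)
river: ρ → (-6,9,12)
river: ρ → (12,15,-3)
river: ρ → (-3,15,12)
closes: descent 1, river 10
min |a| on river = 3

3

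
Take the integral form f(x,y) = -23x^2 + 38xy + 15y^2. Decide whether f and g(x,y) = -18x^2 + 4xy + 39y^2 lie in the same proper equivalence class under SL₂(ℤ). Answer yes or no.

D₁ = 2824, D₂ = 2824
river cycle of f (length 8): (15, 52, -2), (-2, 52, 15), (15, 38, -23), (-23, 8, 30), (30, 52, -1), (-1, 52, 30), (30, 8, -23), (-23, 38, 15)
river cycle of g (length 14): (-18, 40, 17), (17, 28, -30), (-30, 32, 15), (15, 28, -34), (-34, 40, 9), (9, 50, -9), (-9, 40, 34), (34, 28, -15), (-15, 32, 30), (30, 28, -17), … (4 more)
cycles differ ⇒ inequivalent

no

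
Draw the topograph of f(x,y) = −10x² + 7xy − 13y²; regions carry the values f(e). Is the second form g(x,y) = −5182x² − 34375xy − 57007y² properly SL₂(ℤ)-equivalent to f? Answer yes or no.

D₁ = -471, D₂ = -471
f is negative-definite; reduce −f:
−f: reduced (well bottom): (10,-7,13) with a≤c, −a<b≤a
flip sign back: reduced form of f is (-10,7,-13)
g is negative-definite; reduce −g:
−g: translate: b→3283 (≡34375 mod 10364), so (5182,34375,57007)→(5182,3283,520)
−g: flip: (5182,3283,520)→(520,-3283,5182)
−g: translate: b→-163 (≡-3283 mod 1040), so (520,-3283,5182)→(520,-163,13)
−g: flip: (520,-163,13)→(13,163,520)
−g: translate: b→7 (≡163 mod 26), so (13,163,520)→(13,7,10)
−g: flip: (13,7,10)→(10,-7,13)
−g: reduced (well bottom): (10,-7,13) with a≤c, −a<b≤a
flip sign back: reduced form of g is (-10,7,-13)
reduced forms (-10, 7, -13) vs (-10, 7, -13) ⇒ equivalent

yes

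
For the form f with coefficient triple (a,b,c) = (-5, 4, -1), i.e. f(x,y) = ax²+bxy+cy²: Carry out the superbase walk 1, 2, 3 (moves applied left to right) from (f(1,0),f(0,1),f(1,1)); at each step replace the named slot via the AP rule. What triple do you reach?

start (-5,-1,-2) = (f(1,0),f(0,1),f(1,1))
replace slot 1: 2·((-1)+(-2)) − (-5) = -1 → (-1,-1,-2)
replace slot 2: 2·((-1)+(-2)) − (-1) = -5 → (-1,-5,-2)
replace slot 3: 2·((-1)+(-5)) − (-2) = -10 → (-1,-5,-10)

-1,-5,-10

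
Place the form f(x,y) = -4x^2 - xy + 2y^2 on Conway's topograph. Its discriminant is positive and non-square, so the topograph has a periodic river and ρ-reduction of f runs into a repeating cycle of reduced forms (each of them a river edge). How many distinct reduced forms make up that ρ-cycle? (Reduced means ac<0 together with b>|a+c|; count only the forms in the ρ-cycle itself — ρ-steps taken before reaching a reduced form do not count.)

D = 33, ⌊√D⌋ = 5
descent: ρ → (2,5,-1)  [lands on river]
river: ρ → (-1,5,2)
river: ρ → (2,3,-3)
river: ρ → (-3,3,2)
ρ-cycle length = 4 (tail of 1 descent step not counted)

4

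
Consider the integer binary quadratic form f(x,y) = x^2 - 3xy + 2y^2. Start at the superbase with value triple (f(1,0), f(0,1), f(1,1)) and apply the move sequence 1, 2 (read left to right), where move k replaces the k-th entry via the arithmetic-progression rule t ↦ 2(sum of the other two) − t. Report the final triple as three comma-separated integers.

start (1,2,0) = (f(1,0),f(0,1),f(1,1))
replace slot 1: 2·(2+0) − 1 = 3 → (3,2,0)
replace slot 2: 2·(3+0) − 2 = 4 → (3,4,0)

3,4,0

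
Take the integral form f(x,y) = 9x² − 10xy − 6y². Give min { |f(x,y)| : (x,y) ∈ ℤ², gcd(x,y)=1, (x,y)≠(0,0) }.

descent: ρ → (-6,10,9)  [lands on river]
river: ρ → (9,8,-7)
river: ρ → (-7,6,10)
river: ρ → (10,14,-3)
river: ρ → (-3,16,5)
river: ρ → (5,14,-6)
closes: descent 1, river 6
min |a| on river = 3

3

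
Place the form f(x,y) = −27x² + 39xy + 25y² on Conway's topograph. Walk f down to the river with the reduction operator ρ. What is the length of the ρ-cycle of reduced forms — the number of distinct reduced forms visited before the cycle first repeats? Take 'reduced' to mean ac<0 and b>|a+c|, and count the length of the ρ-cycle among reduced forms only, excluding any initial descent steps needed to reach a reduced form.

D = 4221, ⌊√D⌋ = 64
river: ρ → (25,61,-5)
river: ρ → (-5,59,37)
river: ρ → (37,15,-27)
river: ρ → (-27,39,25)
ρ-cycle length = 4 (tail of 0 descent steps not counted)

4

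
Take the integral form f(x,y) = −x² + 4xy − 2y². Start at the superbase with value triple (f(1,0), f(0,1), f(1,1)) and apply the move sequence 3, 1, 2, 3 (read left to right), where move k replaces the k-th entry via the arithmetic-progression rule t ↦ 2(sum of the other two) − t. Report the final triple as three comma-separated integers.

start (-1,-2,1) = (f(1,0),f(0,1),f(1,1))
replace slot 3: 2·((-1)+(-2)) − 1 = -7 → (-1,-2,-7)
replace slot 1: 2·((-2)+(-7)) − (-1) = -17 → (-17,-2,-7)
replace slot 2: 2·((-17)+(-7)) − (-2) = -46 → (-17,-46,-7)
replace slot 3: 2·((-17)+(-46)) − (-7) = -119 → (-17,-46,-119)

-17,-46,-119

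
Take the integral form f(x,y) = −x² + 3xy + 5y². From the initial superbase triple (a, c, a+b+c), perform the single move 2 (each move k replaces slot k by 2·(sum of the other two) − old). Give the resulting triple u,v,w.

start (-1,5,7) = (f(1,0),f(0,1),f(1,1))
replace slot 2: 2·((-1)+7) − 5 = 7 → (-1,7,7)

-1,7,7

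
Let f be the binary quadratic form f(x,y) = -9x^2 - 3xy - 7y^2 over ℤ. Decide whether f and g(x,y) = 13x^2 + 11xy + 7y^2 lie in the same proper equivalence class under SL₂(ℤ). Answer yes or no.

D₁ = -243, D₂ = -243
f is negative-definite; reduce −f:
−f: flip: (9,3,7)→(7,-3,9)
−f: reduced (well bottom): (7,-3,9) with a≤c, −a<b≤a
flip sign back: reduced form of f is (-7,3,-9)
g: flip: (13,11,7)→(7,-11,13)
g: translate: b→3 (≡-11 mod 14), so (7,-11,13)→(7,3,9)
g: reduced (well bottom): (7,3,9) with a≤c, −a<b≤a
reduced forms (-7, 3, -9) vs (7, 3, 9) ⇒ inequivalent

no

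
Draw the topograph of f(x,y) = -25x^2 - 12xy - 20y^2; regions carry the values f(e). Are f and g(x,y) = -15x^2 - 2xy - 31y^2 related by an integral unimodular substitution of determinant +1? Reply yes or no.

D₁ = -1856, D₂ = -1856
f is negative-definite; reduce −f:
−f: flip: (25,12,20)→(20,-12,25)
−f: reduced (well bottom): (20,-12,25) with a≤c, −a<b≤a
flip sign back: reduced form of f is (-20,12,-25)
g is negative-definite; reduce −g:
−g: reduced (well bottom): (15,2,31) with a≤c, −a<b≤a
flip sign back: reduced form of g is (-15,-2,-31)
reduced forms (-20, 12, -25) vs (-15, -2, -31) ⇒ inequivalent

no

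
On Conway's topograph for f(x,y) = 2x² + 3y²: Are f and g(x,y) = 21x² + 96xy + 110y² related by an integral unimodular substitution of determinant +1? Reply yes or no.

D₁ = -24, D₂ = -24
f: reduced (well bottom): (2,0,3) with a≤c, −a<b≤a
g: translate: b→12 (≡96 mod 42), so (21,96,110)→(21,12,2)
g: flip: (21,12,2)→(2,-12,21)
g: translate: b→0 (≡-12 mod 4), so (2,-12,21)→(2,0,3)
g: reduced (well bottom): (2,0,3) with a≤c, −a<b≤a
reduced forms (2, 0, 3) vs (2, 0, 3) ⇒ equivalent

yes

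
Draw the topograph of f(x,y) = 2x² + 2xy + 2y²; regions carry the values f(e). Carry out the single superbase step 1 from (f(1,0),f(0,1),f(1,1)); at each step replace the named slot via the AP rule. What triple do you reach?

start (2,2,6) = (f(1,0),f(0,1),f(1,1))
replace slot 1: 2·(2+6) − 2 = 14 → (14,2,6)

14,2,6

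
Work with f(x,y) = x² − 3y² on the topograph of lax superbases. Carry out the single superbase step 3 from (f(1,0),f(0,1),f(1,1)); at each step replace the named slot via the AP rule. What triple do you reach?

start (1,-3,-2) = (f(1,0),f(0,1),f(1,1))
replace slot 3: 2·(1+(-3)) − (-2) = -2 → (1,-3,-2)

1,-3,-2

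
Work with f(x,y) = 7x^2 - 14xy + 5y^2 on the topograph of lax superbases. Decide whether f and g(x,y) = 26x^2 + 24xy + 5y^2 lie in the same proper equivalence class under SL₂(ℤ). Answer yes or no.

D₁ = 56, D₂ = 56
river cycle of f (length 4): (5, 4, -2), (-2, 4, 5), (5, 6, -1), (-1, 6, 5)
river cycle of g (length 4): (5, 6, -1), (-1, 6, 5), (5, 4, -2), (-2, 4, 5)
cycles coincide ⇒ equivalent

yes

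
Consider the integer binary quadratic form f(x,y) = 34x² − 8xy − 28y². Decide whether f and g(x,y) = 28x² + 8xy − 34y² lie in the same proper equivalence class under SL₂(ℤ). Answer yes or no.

D₁ = 3872, D₂ = 3872
river cycle of f (length 10): (-28, 8, 34), (34, 60, -2), (-2, 60, 34), (34, 8, -28), (-28, 48, 14), (14, 36, -46), (-46, 56, 4), (4, 56, -46), (-46, 36, 14), (14, 48, -28)
river cycle of g (length 10): (-34, 60, 2), (2, 60, -34), (-34, 8, 28), (28, 48, -14), (-14, 36, 46), (46, 56, -4), (-4, 56, 46), (46, 36, -14), (-14, 48, 28), (28, 8, -34)
cycles differ ⇒ inequivalent

no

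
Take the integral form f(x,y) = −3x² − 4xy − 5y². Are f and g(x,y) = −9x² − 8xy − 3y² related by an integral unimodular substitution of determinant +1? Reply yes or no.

D₁ = -44, D₂ = -44
f is negative-definite; reduce −f:
−f: translate: b→-2 (≡4 mod 6), so (3,4,5)→(3,-2,4)
−f: reduced (well bottom): (3,-2,4) with a≤c, −a<b≤a
flip sign back: reduced form of f is (-3,2,-4)
g is negative-definite; reduce −g:
−g: flip: (9,8,3)→(3,-8,9)
−g: translate: b→-2 (≡-8 mod 6), so (3,-8,9)→(3,-2,4)
−g: reduced (well bottom): (3,-2,4) with a≤c, −a<b≤a
flip sign back: reduced form of g is (-3,2,-4)
reduced forms (-3, 2, -4) vs (-3, 2, -4) ⇒ equivalent

yes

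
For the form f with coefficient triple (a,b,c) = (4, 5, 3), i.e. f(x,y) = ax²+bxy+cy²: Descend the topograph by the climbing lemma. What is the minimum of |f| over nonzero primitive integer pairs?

translate: b→-3 (≡5 mod 8), so (4,5,3)→(4,-3,2)
flip: (4,-3,2)→(2,3,4)
translate: b→-1 (≡3 mod 4), so (2,3,4)→(2,-1,3)
reduced (well bottom): (2,-1,3) with a≤c, −a<b≤a
well minimum = a = 2

2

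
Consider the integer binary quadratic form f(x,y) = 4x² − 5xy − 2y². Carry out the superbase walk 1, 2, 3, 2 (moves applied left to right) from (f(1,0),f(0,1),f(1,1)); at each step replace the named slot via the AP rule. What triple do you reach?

start (4,-2,-3) = (f(1,0),f(0,1),f(1,1))
replace slot 1: 2·((-2)+(-3)) − 4 = -14 → (-14,-2,-3)
replace slot 2: 2·((-14)+(-3)) − (-2) = -32 → (-14,-32,-3)
replace slot 3: 2·((-14)+(-32)) − (-3) = -89 → (-14,-32,-89)
replace slot 2: 2·((-14)+(-89)) − (-32) = -174 → (-14,-174,-89)

-14,-174,-89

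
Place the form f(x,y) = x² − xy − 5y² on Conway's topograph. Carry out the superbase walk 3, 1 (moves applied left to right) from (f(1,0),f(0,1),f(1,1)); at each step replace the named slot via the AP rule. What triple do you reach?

start (1,-5,-5) = (f(1,0),f(0,1),f(1,1))
replace slot 3: 2·(1+(-5)) − (-5) = -3 → (1,-5,-3)
replace slot 1: 2·((-5)+(-3)) − 1 = -17 → (-17,-5,-3)

-17,-5,-3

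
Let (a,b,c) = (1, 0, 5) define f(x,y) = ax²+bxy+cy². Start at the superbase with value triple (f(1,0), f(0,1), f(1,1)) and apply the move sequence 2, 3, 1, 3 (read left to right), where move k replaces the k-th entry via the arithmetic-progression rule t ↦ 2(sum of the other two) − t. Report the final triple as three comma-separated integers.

start (1,5,6) = (f(1,0),f(0,1),f(1,1))
replace slot 2: 2·(1+6) − 5 = 9 → (1,9,6)
replace slot 3: 2·(1+9) − 6 = 14 → (1,9,14)
replace slot 1: 2·(9+14) − 1 = 45 → (45,9,14)
replace slot 3: 2·(45+9) − 14 = 94 → (45,9,94)

45,9,94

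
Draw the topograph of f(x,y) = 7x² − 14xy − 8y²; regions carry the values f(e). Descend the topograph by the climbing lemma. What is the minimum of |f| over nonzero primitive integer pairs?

descent: ρ → (-8,14,7)  [lands on river]
river: ρ → (7,14,-8)
river: ρ → (-8,18,3)
river: ρ → (3,18,-8)
closes: descent 1, river 4
min |a| on river = 3

3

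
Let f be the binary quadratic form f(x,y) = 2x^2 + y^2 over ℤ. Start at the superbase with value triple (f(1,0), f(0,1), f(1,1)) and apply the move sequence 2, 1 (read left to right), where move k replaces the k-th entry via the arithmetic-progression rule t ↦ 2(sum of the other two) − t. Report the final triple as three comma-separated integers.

start (2,1,3) = (f(1,0),f(0,1),f(1,1))
replace slot 2: 2·(2+3) − 1 = 9 → (2,9,3)
replace slot 1: 2·(9+3) − 2 = 22 → (22,9,3)

22,9,3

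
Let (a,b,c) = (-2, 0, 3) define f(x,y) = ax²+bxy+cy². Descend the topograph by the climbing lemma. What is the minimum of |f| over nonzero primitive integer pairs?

descent: ρ → (3,0,-2)
descent: ρ → (-2,4,1)  [lands on river]
river: ρ → (1,4,-2)
closes: descent 2, river 2
min |a| on river = 1

1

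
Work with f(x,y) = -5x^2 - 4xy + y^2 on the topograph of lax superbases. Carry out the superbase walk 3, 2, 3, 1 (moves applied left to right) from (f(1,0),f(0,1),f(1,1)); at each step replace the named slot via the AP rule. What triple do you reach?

start (-5,1,-8) = (f(1,0),f(0,1),f(1,1))
replace slot 3: 2·((-5)+1) − (-8) = 0 → (-5,1,0)
replace slot 2: 2·((-5)+0) − 1 = -11 → (-5,-11,0)
replace slot 3: 2·((-5)+(-11)) − 0 = -32 → (-5,-11,-32)
replace slot 1: 2·((-11)+(-32)) − (-5) = -81 → (-81,-11,-32)

-81,-11,-32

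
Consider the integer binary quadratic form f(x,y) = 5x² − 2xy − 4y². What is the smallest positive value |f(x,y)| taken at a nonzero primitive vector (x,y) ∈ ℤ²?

descent: ρ → (-4,2,5)  [lands on river]
river: ρ → (5,8,-1)
river: ρ → (-1,8,5)
river: ρ → (5,2,-4)
river: ρ → (-4,6,3)
river: ρ → (3,6,-4)
closes: descent 1, river 6
min |a| on river = 1

1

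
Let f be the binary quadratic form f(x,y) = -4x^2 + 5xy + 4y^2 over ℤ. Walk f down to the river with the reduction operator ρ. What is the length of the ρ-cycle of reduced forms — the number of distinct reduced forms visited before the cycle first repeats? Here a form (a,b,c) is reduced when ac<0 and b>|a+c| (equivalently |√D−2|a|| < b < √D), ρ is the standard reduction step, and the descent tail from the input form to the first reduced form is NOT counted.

D = 89, ⌊√D⌋ = 9
river: ρ → (4,3,-5)
river: ρ → (-5,7,2)
river: ρ → (2,9,-1)
river: ρ → (-1,9,2)
river: ρ → (2,7,-5)
river: ρ → (-5,3,4)
river: ρ → (4,5,-4)
river: ρ → (-4,3,5)
river: ρ → (5,7,-2)
river: ρ → (-2,9,1)
river: ρ → (1,9,-2)
river: ρ → (-2,7,5)
river: ρ → (5,3,-4)
river: ρ → (-4,5,4)
ρ-cycle length = 14 (tail of 0 descent steps not counted)

14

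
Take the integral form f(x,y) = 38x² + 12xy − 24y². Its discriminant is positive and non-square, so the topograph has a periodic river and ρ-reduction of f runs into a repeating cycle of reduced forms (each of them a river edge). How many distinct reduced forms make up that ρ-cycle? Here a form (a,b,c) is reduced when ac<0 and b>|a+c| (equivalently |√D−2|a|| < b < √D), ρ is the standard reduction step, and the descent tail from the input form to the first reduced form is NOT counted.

D = 3792, ⌊√D⌋ = 61
descent: ρ → (-24,36,26)  [lands on river]
river: ρ → (26,16,-34)
river: ρ → (-34,52,8)
river: ρ → (8,60,-6)
river: ρ → (-6,60,8)
river: ρ → (8,52,-34)
river: ρ → (-34,16,26)
river: ρ → (26,36,-24)
river: ρ → (-24,60,2)
river: ρ → (2,60,-24)
ρ-cycle length = 10 (tail of 1 descent step not counted)

10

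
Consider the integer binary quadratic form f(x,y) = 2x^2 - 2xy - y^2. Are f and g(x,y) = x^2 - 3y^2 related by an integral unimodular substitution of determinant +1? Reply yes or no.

D₁ = 12, D₂ = 12
river cycle of f (length 2): (-1, 2, 2), (2, 2, -1)
river cycle of g (length 2): (1, 2, -2), (-2, 2, 1)
cycles differ ⇒ inequivalent

no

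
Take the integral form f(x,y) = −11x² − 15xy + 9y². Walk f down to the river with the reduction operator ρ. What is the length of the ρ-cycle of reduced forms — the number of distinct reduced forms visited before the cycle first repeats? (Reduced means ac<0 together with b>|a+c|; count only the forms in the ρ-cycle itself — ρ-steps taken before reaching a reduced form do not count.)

D = 621, ⌊√D⌋ = 24
descent: ρ → (9,15,-11)  [lands on river]
river: ρ → (-11,7,13)
river: ρ → (13,19,-5)
river: ρ → (-5,21,9)
ρ-cycle length = 4 (tail of 1 descent step not counted)

4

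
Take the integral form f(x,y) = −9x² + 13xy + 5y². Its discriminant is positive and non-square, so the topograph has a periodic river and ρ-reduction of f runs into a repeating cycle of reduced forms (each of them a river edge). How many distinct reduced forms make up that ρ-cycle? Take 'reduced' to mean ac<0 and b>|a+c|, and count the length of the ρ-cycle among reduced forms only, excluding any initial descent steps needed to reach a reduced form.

D = 349, ⌊√D⌋ = 18
river: ρ → (5,17,-3)
river: ρ → (-3,13,15)
river: ρ → (15,17,-1)
river: ρ → (-1,17,15)
river: ρ → (15,13,-3)
river: ρ → (-3,17,5)
river: ρ → (5,13,-9)
river: ρ → (-9,5,9)
river: ρ → (9,13,-5)
river: ρ → (-5,17,3)
river: ρ → (3,13,-15)
river: ρ → (-15,17,1)
river: ρ → (1,17,-15)
river: ρ → (-15,13,3)
river: ρ → (3,17,-5)
river: ρ → (-5,13,9)
river: ρ → (9,5,-9)
river: ρ → (-9,13,5)
ρ-cycle length = 18 (tail of 0 descent steps not counted)

18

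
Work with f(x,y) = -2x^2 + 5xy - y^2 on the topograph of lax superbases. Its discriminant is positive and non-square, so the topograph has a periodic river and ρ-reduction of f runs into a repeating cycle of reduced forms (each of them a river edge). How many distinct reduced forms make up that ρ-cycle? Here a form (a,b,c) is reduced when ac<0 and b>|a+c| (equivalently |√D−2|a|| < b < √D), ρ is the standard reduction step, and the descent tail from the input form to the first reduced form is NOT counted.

D = 17, ⌊√D⌋ = 4
descent: ρ → (-1,3,2)  [lands on river]
river: ρ → (2,1,-2)
river: ρ → (-2,3,1)
river: ρ → (1,3,-2)
river: ρ → (-2,1,2)
river: ρ → (2,3,-1)
ρ-cycle length = 6 (tail of 1 descent step not counted)

6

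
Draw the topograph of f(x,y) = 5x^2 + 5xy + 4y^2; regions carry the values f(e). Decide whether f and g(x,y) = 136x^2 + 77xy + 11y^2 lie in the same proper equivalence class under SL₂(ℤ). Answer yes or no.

D₁ = -55, D₂ = -55
f: flip: (5,5,4)→(4,-5,5)
f: translate: b→3 (≡-5 mod 8), so (4,-5,5)→(4,3,4)
f: reduced (well bottom): (4,3,4) with a≤c, −a<b≤a
g: flip: (136,77,11)→(11,-77,136)
g: translate: b→11 (≡-77 mod 22), so (11,-77,136)→(11,11,4)
g: flip: (11,11,4)→(4,-11,11)
g: translate: b→-3 (≡-11 mod 8), so (4,-11,11)→(4,-3,4)
g: flip: (4,-3,4)→(4,3,4)
g: reduced (well bottom): (4,3,4) with a≤c, −a<b≤a
reduced forms (4, 3, 4) vs (4, 3, 4) ⇒ equivalent

yes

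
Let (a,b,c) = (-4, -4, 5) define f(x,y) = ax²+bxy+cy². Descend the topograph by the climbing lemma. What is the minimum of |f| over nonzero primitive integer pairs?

descent: ρ → (5,4,-4)  [lands on river]
river: ρ → (-4,4,5)
river: ρ → (5,6,-3)
river: ρ → (-3,6,5)
closes: descent 1, river 4
min |a| on river = 3

3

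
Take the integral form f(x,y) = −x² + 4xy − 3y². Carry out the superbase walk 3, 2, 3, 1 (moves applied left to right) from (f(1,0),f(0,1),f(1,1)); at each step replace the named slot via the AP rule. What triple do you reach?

start (-1,-3,0) = (f(1,0),f(0,1),f(1,1))
replace slot 3: 2·((-1)+(-3)) − 0 = -8 → (-1,-3,-8)
replace slot 2: 2·((-1)+(-8)) − (-3) = -15 → (-1,-15,-8)
replace slot 3: 2·((-1)+(-15)) − (-8) = -24 → (-1,-15,-24)
replace slot 1: 2·((-15)+(-24)) − (-1) = -77 → (-77,-15,-24)

-77,-15,-24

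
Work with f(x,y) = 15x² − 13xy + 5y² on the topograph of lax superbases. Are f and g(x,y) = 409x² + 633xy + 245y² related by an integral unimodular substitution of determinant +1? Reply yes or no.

D₁ = -131, D₂ = -131
f: flip: (15,-13,5)→(5,13,15)
f: translate: b→3 (≡13 mod 10), so (5,13,15)→(5,3,7)
f: reduced (well bottom): (5,3,7) with a≤c, −a<b≤a
g: translate: b→-185 (≡633 mod 818), so (409,633,245)→(409,-185,21)
g: flip: (409,-185,21)→(21,185,409)
g: translate: b→17 (≡185 mod 42), so (21,185,409)→(21,17,5)
g: flip: (21,17,5)→(5,-17,21)
g: translate: b→3 (≡-17 mod 10), so (5,-17,21)→(5,3,7)
g: reduced (well bottom): (5,3,7) with a≤c, −a<b≤a
reduced forms (5, 3, 7) vs (5, 3, 7) ⇒ equivalent

yes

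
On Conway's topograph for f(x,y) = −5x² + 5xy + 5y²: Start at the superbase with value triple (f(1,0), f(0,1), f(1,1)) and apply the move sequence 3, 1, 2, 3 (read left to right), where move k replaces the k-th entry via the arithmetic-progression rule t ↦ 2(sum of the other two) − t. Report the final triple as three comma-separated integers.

start (-5,5,5) = (f(1,0),f(0,1),f(1,1))
replace slot 3: 2·((-5)+5) − 5 = -5 → (-5,5,-5)
replace slot 1: 2·(5+(-5)) − (-5) = 5 → (5,5,-5)
replace slot 2: 2·(5+(-5)) − 5 = -5 → (5,-5,-5)
replace slot 3: 2·(5+(-5)) − (-5) = 5 → (5,-5,5)

5,-5,5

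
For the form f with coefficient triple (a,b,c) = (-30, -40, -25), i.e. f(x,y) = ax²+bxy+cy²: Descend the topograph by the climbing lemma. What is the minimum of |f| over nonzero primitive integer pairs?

translate: b→-20 (≡40 mod 60), so (30,40,25)→(30,-20,15)
flip: (30,-20,15)→(15,20,30)
translate: b→-10 (≡20 mod 30), so (15,20,30)→(15,-10,25)
reduced (well bottom): (15,-10,25) with a≤c, −a<b≤a
well minimum |f| = |-15| = 15 (negative-definite)

15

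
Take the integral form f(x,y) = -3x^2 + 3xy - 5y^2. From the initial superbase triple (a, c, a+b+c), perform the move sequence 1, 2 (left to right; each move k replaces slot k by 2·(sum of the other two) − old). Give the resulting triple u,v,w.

start (-3,-5,-5) = (f(1,0),f(0,1),f(1,1))
replace slot 1: 2·((-5)+(-5)) − (-3) = -17 → (-17,-5,-5)
replace slot 2: 2·((-17)+(-5)) − (-5) = -39 → (-17,-39,-5)

-17,-39,-5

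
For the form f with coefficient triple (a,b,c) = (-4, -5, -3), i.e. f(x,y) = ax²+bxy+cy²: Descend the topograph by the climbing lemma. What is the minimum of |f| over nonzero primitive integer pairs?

translate: b→-3 (≡5 mod 8), so (4,5,3)→(4,-3,2)
flip: (4,-3,2)→(2,3,4)
translate: b→-1 (≡3 mod 4), so (2,3,4)→(2,-1,3)
reduced (well bottom): (2,-1,3) with a≤c, −a<b≤a
well minimum |f| = |-2| = 2 (negative-definite)

2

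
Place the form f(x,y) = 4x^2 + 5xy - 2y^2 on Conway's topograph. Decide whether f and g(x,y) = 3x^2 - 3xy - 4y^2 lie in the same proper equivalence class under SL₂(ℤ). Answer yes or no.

D₁ = 57, D₂ = 57
river cycle of f (length 6): (-2, 7, 1), (1, 7, -2), (-2, 5, 4), (4, 3, -3), (-3, 3, 4), (4, 5, -2)
river cycle of g (length 6): (-4, 3, 3), (3, 3, -4), (-4, 5, 2), (2, 7, -1), (-1, 7, 2), (2, 5, -4)
cycles differ ⇒ inequivalent

no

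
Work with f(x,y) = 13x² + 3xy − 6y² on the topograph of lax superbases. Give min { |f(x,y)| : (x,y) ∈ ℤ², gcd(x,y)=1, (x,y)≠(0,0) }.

descent: ρ → (-6,9,10)  [lands on river]
river: ρ → (10,11,-5)
river: ρ → (-5,9,12)
river: ρ → (12,15,-2)
river: ρ → (-2,17,4)
river: ρ → (4,15,-6)
closes: descent 1, river 6
min |a| on river = 2

2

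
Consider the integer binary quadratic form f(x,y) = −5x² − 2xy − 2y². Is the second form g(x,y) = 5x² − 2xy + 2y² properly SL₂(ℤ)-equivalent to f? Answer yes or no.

D₁ = -36, D₂ = -36
f is negative-definite; reduce −f:
−f: flip: (5,2,2)→(2,-2,5)
−f: translate: b→2 (≡-2 mod 4), so (2,-2,5)→(2,2,5)
−f: reduced (well bottom): (2,2,5) with a≤c, −a<b≤a
flip sign back: reduced form of f is (-2,-2,-5)
g: flip: (5,-2,2)→(2,2,5)
g: reduced (well bottom): (2,2,5) with a≤c, −a<b≤a
reduced forms (-2, -2, -5) vs (2, 2, 5) ⇒ inequivalent

no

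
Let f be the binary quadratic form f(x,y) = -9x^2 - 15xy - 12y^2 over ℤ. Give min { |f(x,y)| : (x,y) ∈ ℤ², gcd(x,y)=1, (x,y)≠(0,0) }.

translate: b→-3 (≡15 mod 18), so (9,15,12)→(9,-3,6)
flip: (9,-3,6)→(6,3,9)
reduced (well bottom): (6,3,9) with a≤c, −a<b≤a
well minimum |f| = |-6| = 6 (negative-definite)

6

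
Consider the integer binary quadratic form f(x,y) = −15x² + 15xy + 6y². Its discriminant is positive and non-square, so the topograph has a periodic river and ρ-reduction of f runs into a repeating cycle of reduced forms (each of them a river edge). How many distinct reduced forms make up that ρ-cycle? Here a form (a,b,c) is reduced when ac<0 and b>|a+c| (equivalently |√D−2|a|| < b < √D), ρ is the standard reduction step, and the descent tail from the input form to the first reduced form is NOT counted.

D = 585, ⌊√D⌋ = 24
river: ρ → (6,21,-6)
river: ρ → (-6,15,15)
river: ρ → (15,15,-6)
river: ρ → (-6,21,6)
river: ρ → (6,15,-15)
river: ρ → (-15,15,6)
ρ-cycle length = 6 (tail of 0 descent steps not counted)

6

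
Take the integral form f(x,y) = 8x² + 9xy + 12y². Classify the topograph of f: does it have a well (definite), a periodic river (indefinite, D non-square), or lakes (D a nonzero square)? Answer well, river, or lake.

D = b²−4ac = 9² − 4·8·12 = -303
D < 0 ⇒ definite ⇒ every region one sign ⇒ single well

well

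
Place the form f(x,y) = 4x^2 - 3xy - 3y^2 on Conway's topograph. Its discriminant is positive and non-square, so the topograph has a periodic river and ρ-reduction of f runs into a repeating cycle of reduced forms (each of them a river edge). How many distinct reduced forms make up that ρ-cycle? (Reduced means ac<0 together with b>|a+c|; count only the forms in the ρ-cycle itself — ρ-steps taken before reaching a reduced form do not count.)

D = 57, ⌊√D⌋ = 7
descent: ρ → (-3,3,4)  [lands on river]
river: ρ → (4,5,-2)
river: ρ → (-2,7,1)
river: ρ → (1,7,-2)
river: ρ → (-2,5,4)
river: ρ → (4,3,-3)
ρ-cycle length = 6 (tail of 1 descent step not counted)

6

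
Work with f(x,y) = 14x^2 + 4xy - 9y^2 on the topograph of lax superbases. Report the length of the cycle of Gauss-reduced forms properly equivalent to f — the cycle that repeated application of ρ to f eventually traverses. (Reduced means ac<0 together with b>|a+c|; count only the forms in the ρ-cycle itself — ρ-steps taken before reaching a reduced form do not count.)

D = 520, ⌊√D⌋ = 22
descent: ρ → (-9,14,9)  [lands on river]
river: ρ → (9,22,-1)
river: ρ → (-1,22,9)
river: ρ → (9,14,-9)
river: ρ → (-9,22,1)
river: ρ → (1,22,-9)
ρ-cycle length = 6 (tail of 1 descent step not counted)

6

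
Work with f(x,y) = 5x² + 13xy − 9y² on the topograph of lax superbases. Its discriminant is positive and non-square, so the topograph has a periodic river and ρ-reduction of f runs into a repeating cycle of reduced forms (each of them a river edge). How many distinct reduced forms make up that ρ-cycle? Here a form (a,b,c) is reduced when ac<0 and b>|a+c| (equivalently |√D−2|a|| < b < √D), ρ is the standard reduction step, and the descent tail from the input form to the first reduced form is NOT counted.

D = 349, ⌊√D⌋ = 18
river: ρ → (-9,5,9)
river: ρ → (9,13,-5)
river: ρ → (-5,17,3)
river: ρ → (3,13,-15)
river: ρ → (-15,17,1)
river: ρ → (1,17,-15)
river: ρ → (-15,13,3)
river: ρ → (3,17,-5)
river: ρ → (-5,13,9)
river: ρ → (9,5,-9)
river: ρ → (-9,13,5)
river: ρ → (5,17,-3)
river: ρ → (-3,13,15)
river: ρ → (15,17,-1)
river: ρ → (-1,17,15)
river: ρ → (15,13,-3)
river: ρ → (-3,17,5)
river: ρ → (5,13,-9)
ρ-cycle length = 18 (tail of 0 descent steps not counted)

18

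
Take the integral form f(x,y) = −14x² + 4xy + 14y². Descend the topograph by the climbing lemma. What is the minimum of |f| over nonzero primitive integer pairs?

river: ρ → (14,24,-4)
river: ρ → (-4,24,14)
river: ρ → (14,4,-14)
river: ρ → (-14,24,4)
river: ρ → (4,24,-14)
river: ρ → (-14,4,14)
closes: descent 0, river 6
min |a| on river = 4

4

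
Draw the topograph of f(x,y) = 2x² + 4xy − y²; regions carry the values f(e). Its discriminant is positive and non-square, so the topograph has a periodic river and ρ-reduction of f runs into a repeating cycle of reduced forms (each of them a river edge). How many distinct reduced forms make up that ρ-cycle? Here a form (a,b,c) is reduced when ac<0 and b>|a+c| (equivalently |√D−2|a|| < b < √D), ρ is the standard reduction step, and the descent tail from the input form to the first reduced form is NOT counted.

D = 24, ⌊√D⌋ = 4
river: ρ → (-1,4,2)
river: ρ → (2,4,-1)
ρ-cycle length = 2 (tail of 0 descent steps not counted)

2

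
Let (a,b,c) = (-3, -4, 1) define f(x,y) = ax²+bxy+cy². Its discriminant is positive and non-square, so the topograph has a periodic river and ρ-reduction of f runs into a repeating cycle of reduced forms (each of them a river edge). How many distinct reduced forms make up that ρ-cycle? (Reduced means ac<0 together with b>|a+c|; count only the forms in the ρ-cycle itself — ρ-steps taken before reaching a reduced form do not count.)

D = 28, ⌊√D⌋ = 5
descent: ρ → (1,4,-3)  [lands on river]
river: ρ → (-3,2,2)
river: ρ → (2,2,-3)
river: ρ → (-3,4,1)
ρ-cycle length = 4 (tail of 1 descent step not counted)

4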